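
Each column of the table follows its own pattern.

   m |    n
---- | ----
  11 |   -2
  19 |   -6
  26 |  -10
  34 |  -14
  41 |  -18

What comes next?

49  -22

Column m goes 11, 19, 26, 34, 41 → 49 (alternating steps +8, +7, +8, +7, …).
Column n — −4 each step: -2, -6, -10, -14, -18 → -22.
Combining the parts gives 49  -22.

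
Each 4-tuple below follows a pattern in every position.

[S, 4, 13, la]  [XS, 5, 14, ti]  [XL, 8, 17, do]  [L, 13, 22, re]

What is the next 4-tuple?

Size: runs backward through clothing sizes XS→XL, so S, XS, XL, L → M.
Second entry: 4, 5, 8, 13 → 20 (differences are 1, 3, 5, … (increasing by 2 each time)).
Third entry: always 9 more than the second entry; 13, 14, 17, 22 → 29.
Note: runs through the solfège scale do→ti, so la, ti, do, re → mi.
Putting it together: [M, 20, 29, mi].

[M, 20, 29, mi]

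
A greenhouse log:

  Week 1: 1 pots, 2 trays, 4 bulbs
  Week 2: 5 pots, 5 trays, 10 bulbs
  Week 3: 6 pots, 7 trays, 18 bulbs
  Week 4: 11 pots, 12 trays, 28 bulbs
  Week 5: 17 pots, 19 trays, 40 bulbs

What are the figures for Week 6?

For the pots, each term is the sum of the two before it: 1, 5, 6, 11, 17 → 28.
Trays: 2, 5, 7, 12, 19 → 31 (each term is the sum of the two before it).
Bulbs: differences are 6, 8, 10, … (increasing by 2 each time), so 4, 10, 18, 28, 40 → 54.
Putting it together: 28 pots, 31 trays, 54 bulbs.

28 pots, 31 trays, 54 bulbs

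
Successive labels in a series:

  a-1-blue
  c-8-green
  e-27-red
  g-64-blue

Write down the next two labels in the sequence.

i-125-green, k-216-red

Letter: letters move forward 2 places in the alphabet; a, c, e, g → i → k.
Second component: perfect cubes: 1³, 2³, 3³, …; 1, 8, 27, 64 → 125 → 216.
Colour: repeats blue → green → red, so blue, green, red, blue → green → red.
Putting the parts together: i-125-green and then k-216-red.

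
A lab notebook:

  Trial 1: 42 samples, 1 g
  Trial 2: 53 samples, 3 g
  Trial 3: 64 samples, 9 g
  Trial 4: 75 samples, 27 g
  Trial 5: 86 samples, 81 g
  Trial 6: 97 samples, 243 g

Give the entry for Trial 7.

Samples — +11 each step: 42, 53, 64, 75, 86, 97 → 108.
G goes 1, 3, 9, 27, 81, 243 → 729 (×3 each step).
Combining the parts gives 108 samples, 729 g.

108 samples, 729 g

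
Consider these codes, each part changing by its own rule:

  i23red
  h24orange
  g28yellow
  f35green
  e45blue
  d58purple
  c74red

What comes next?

b93orange

Letter: letters move back 1 place in the alphabet; i, h, g, f, e, d, c → b.
For the second component, differences are 1, 4, 7, … (increasing by 3 each time): 23, 24, 28, 35, 45, 58, 74 → 93.
Colour: repeats red → orange → yellow → green → blue → purple, so red, orange, yellow, green, blue, purple, red → orange.
So the next code is b93orange.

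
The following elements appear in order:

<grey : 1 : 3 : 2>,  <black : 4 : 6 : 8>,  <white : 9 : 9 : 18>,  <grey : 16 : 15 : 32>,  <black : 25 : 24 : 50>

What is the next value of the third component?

Shade: grey, black, white, grey, black → white (repeats grey → black → white).
Second component: 1, 4, 9, 16, 25 → 36 (perfect squares: 1², 2², 3², …).
Third component: each term is the sum of the two before it, so 3, 6, 9, 15, 24 → 39.
Fourth component: always 2 × the second component; 2, 8, 18, 32, 50 → 72.

39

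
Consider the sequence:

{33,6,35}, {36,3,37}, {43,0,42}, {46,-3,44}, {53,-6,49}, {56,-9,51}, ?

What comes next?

{63,-12,56}

For the first coordinate, alternating steps +3, +7, +3, +7, …: 33, 36, 43, 46, 53, 56 → 63.
Second coordinate: 6, 3, 0, -3, -6, -9 → -12 (−3 each step).
Third coordinate — alternating steps +2, +5, +2, +5, …: 35, 37, 42, 44, 49, 51 → 56.
Combining the parts gives {63,-12,56}.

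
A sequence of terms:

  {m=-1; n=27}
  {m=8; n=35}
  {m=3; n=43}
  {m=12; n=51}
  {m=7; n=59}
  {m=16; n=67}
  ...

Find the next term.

For the m, alternating steps +9, −5, +9, −5, …: -1, 8, 3, 12, 7, 16 → 11.
N: +8 each step; 27, 35, 43, 51, 59, 67 → 75.
So the next term is {m=11; n=75}.

{m=11; n=75}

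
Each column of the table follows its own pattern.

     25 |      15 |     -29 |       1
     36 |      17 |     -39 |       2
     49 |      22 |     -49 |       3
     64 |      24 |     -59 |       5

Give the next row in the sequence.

For the first component, perfect squares: 5², 6², 7², …: 25, 36, 49, 64 → 81.
Second component — alternating steps +2, +5, +2, +5, …: 15, 17, 22, 24 → 29.
Third component goes -29, -39, -49, -59 → -69 (−10 each step).
Fourth component — each term is the sum of the two before it: 1, 2, 3, 5 → 8.
So the next row is 81  29  -69  8.

81  29  -69  8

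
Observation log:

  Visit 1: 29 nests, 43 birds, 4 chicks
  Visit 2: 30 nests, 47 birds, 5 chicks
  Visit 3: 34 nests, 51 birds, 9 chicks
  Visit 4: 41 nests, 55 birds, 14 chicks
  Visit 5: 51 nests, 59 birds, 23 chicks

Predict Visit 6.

For the nests, differences are 1, 4, 7, … (increasing by 3 each time): 29, 30, 34, 41, 51 → 64.
For the birds, +4 each step: 43, 47, 51, 55, 59 → 63.
For the chicks, each term is the sum of the two before it: 4, 5, 9, 14, 23 → 37.
So the next line is 64 nests, 63 birds, 37 chicks.

64 nests, 63 birds, 37 chicks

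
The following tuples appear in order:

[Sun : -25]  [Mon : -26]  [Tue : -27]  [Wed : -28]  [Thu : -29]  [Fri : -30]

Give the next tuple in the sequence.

[Sat : -31]

Day: Sun, Mon, Tue, Wed, Thu, Fri → Sat (runs through the weekdays Mon→Sun).
Second coordinate: -25, -26, -27, -28, -29, -30 → -31 (−1 each step).
So the next tuple is [Sat : -31].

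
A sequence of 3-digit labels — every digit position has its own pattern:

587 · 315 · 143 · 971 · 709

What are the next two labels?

First digit: −2 each step, mod 10, so 5, 3, 1, 9, 7 → 5 → 3.
Second digit goes 8, 1, 4, 7, 0 → 3 → 6 (+3 each step, mod 10).
Third digit: −2 each step, mod 10, so 7, 5, 3, 1, 9 → 7 → 5.
Putting the parts together: 537 and then 365.

537 then 365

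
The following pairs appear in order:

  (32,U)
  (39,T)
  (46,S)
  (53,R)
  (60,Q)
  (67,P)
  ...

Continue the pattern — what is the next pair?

First slot: 32, 39, 46, 53, 60, 67 → 74 (+7 each step).
Letter: U, T, S, R, Q, P → O (letters move back 1 place in the alphabet).
Putting it together: (74,O).

(74,O)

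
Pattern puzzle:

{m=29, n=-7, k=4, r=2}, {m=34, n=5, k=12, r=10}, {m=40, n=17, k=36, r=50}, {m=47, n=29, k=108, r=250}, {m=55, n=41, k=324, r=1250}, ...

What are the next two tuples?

{m=64, n=53, k=972, r=6250}, {m=74, n=65, k=2916, r=31250}

M — differences are 5, 6, 7, … (increasing by 1 each time): 29, 34, 40, 47, 55 → 64 → 74.
N goes -7, 5, 17, 29, 41 → 53 → 65 (+12 each step).
K: ×3 each step, so 4, 12, 36, 108, 324 → 972 → 2916.
R: ×5 each step; 2, 10, 50, 250, 1250 → 6250 → 31250.
So the next two tuples are {m=64, n=53, k=972, r=6250} and {m=74, n=65, k=2916, r=31250}.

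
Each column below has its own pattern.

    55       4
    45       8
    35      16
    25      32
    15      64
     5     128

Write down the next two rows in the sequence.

-5  256; -15  512

For the first component, −10 each step: 55, 45, 35, 25, 15, 5 → -5 → -15.
Second component goes 4, 8, 16, 32, 64, 128 → 256 → 512 (×2 each step).
Putting the parts together: -5  256 and then -15  512.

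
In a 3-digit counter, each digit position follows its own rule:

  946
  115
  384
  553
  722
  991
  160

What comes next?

For the first digit, +2 each step, mod 10: 9, 1, 3, 5, 7, 9, 1 → 3.
For the second digit, −3 each step, mod 10: 4, 1, 8, 5, 2, 9, 6 → 3.
Third digit — −1 each step, mod 10: 6, 5, 4, 3, 2, 1, 0 → 9.
Combining the parts gives 339.

339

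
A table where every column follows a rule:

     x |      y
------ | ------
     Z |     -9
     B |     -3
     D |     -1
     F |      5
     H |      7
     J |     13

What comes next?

L  15

Column x: letters move forward 2 places in the alphabet, wrapping Z→A; Z, B, D, F, H, J → L.
Column y: alternating steps +6, +2, +6, +2, …; -9, -3, -1, 5, 7, 13 → 15.
Putting it together: L  15.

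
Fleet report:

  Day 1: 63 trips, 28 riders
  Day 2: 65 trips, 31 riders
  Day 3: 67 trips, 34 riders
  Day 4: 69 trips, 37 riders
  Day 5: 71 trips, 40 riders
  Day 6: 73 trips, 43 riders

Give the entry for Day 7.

Trips: +2 each step; 63, 65, 67, 69, 71, 73 → 75.
Riders: +3 each step; 28, 31, 34, 37, 40, 43 → 46.
Combining the parts gives 75 trips, 46 riders.

75 trips, 46 riders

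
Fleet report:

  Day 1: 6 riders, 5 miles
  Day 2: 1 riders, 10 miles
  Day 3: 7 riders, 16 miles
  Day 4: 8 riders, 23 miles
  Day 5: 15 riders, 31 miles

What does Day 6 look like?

23 riders, 40 miles

Riders — each term is the sum of the two before it: 6, 1, 7, 8, 15 → 23.
Miles: differences are 5, 6, 7, … (increasing by 1 each time), so 5, 10, 16, 23, 31 → 40.
Combining the parts gives 23 riders, 40 miles.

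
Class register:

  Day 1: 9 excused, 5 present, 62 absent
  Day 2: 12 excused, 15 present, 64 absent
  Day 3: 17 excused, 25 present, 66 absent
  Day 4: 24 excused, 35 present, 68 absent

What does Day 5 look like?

33 excused, 45 present, 70 absent

Excused — differences are 3, 5, 7, … (increasing by 2 each time): 9, 12, 17, 24 → 33.
Present: 5, 15, 25, 35 → 45 (+10 each step).
Absent — +2 each step: 62, 64, 66, 68 → 70.
So the next line is 33 excused, 45 present, 70 absent.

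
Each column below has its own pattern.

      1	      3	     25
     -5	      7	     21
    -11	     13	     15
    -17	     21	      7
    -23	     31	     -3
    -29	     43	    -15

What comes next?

First component goes 1, -5, -11, -17, -23, -29 → -35 (−6 each step).
Second component goes 3, 7, 13, 21, 31, 43 → 57 (differences are 4, 6, 8, … (increasing by 2 each time)).
Third component: 25, 21, 15, 7, -3, -15 → -29 (together with the second component always sums to 28).
Combining the parts gives -35  57  -29.

-35  57  -29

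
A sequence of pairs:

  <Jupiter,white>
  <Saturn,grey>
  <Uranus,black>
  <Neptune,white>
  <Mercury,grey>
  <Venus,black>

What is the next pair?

Planet goes Jupiter, Saturn, Uranus, Neptune, Mercury, Venus → Earth (runs through the planets Mercury→Neptune).
Shade: repeats white → grey → black; white, grey, black, white, grey, black → white.
Combining the parts gives <Earth,white>.

<Earth,white>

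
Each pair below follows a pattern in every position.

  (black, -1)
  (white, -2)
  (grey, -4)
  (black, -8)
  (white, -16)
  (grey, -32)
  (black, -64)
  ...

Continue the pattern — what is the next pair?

Shade: black, white, grey, black, white, grey, black → white (repeats black → white → grey).
For the second part, ×2 each step: -1, -2, -4, -8, -16, -32, -64 → -128.
Putting it together: (white, -128).

(white, -128)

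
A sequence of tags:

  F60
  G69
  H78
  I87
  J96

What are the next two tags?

Letter — letters move forward 1 place in the alphabet: F, G, H, I, J → K → L.
Second component: +9 each step; 60, 69, 78, 87, 96 → 105 → 114.
Putting the parts together: K105 and then L114.

K105, L114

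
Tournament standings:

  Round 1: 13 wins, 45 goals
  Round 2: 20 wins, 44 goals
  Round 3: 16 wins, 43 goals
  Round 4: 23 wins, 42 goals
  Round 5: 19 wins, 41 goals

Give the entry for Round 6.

26 wins, 40 goals

Wins — alternating steps +7, −4, +7, −4, …: 13, 20, 16, 23, 19 → 26.
Goals goes 45, 44, 43, 42, 41 → 40 (−1 each step).
So the next record is 26 wins, 40 goals.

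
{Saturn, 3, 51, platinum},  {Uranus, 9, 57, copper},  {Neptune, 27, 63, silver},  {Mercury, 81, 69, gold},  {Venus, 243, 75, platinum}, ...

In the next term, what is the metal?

copper

Planet: runs through the planets Mercury→Neptune, so Saturn, Uranus, Neptune, Mercury, Venus → Earth.
Second part — ×3 each step: 3, 9, 27, 81, 243 → 729.
For the third part, +6 each step: 51, 57, 63, 69, 75 → 81.
Metal: platinum, copper, silver, gold, platinum → copper (repeats platinum → copper → silver → gold).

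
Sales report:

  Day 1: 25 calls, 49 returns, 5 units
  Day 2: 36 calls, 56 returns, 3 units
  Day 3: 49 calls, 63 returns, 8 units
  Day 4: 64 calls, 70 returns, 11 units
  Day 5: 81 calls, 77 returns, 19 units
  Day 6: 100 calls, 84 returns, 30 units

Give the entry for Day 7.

For the calls, perfect squares: 5², 6², 7², …: 25, 36, 49, 64, 81, 100 → 121.
For the returns, +7 each step: 49, 56, 63, 70, 77, 84 → 91.
Units — each term is the sum of the two before it: 5, 3, 8, 11, 19, 30 → 49.
Combining the parts gives 121 calls, 91 returns, 49 units.

121 calls, 91 returns, 49 units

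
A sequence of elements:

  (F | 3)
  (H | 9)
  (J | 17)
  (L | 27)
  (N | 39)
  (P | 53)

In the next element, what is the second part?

69

Second part — differences are 6, 8, 10, … (increasing by 2 each time): 3, 9, 17, 27, 39, 53 → 69.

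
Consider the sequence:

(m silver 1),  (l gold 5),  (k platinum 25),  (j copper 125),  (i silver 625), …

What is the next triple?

(h gold 3125)

Letter goes m, l, k, j, i → h (letters move back 1 place in the alphabet).
Metal goes silver, gold, platinum, copper, silver → gold (repeats silver → gold → platinum → copper).
Third part: ×5 each step, so 1, 5, 25, 125, 625 → 3125.
Putting it together: (h gold 3125).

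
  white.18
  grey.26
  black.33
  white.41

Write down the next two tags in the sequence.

grey.48 then black.56

Shade: white, grey, black, white → grey → black (repeats white → grey → black).
Second component goes 18, 26, 33, 41 → 48 → 56 (alternating steps +8, +7, +8, +7, …).
Putting the parts together: grey.48 and then black.56.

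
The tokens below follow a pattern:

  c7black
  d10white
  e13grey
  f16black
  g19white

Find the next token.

h22grey

Letter goes c, d, e, f, g → h (letters move forward 1 place in the alphabet).
Second component: +3 each step; 7, 10, 13, 16, 19 → 22.
Shade goes black, white, grey, black, white → grey (repeats black → white → grey).
Combining the parts gives h22grey.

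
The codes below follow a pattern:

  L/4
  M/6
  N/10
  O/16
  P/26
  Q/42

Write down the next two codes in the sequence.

Letter — letters move forward 1 place in the alphabet: L, M, N, O, P, Q → R → S.
Second component — each term is the sum of the two before it: 4, 6, 10, 16, 26, 42 → 68 → 110.
So the next two codes are R/68 and S/110.

R/68 then S/110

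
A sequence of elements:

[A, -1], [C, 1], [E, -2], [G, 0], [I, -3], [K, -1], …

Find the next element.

Letter goes A, C, E, G, I, K → M (letters move forward 2 places in the alphabet).
Second slot: alternating steps +2, −3, +2, −3, …; -1, 1, -2, 0, -3, -1 → -4.
So the next element is [M, -4].

[M, -4]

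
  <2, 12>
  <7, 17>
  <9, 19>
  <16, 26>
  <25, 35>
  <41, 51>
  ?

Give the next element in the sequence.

First slot: each term is the sum of the two before it, so 2, 7, 9, 16, 25, 41 → 66.
Second slot: 12, 17, 19, 26, 35, 51 → 76 (always 10 more than the first slot).
So the next element is <66, 76>.

<66, 76>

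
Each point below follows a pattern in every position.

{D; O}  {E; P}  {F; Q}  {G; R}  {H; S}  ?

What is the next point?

First letter goes D, E, F, G, H → I (letters move forward 1 place in the alphabet).
Second letter — letters move forward 1 place in the alphabet: O, P, Q, R, S → T.
Putting it together: {I; T}.

{I; T}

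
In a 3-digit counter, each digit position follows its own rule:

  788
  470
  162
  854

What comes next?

First digit: −3 each step, mod 10, so 7, 4, 1, 8 → 5.
Second digit goes 8, 7, 6, 5 → 4 (−1 each step, mod 10).
Third digit — +2 each step, mod 10: 8, 0, 2, 4 → 6.
Combining the parts gives 546.

546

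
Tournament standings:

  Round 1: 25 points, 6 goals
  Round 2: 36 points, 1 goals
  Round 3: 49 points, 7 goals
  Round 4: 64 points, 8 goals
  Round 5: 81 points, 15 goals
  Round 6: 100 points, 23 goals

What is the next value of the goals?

38

For the goals, each term is the sum of the two before it: 6, 1, 7, 8, 15, 23 → 38.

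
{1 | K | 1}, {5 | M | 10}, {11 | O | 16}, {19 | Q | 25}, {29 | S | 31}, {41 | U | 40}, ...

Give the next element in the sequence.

{55 | W | 46}

First entry goes 1, 5, 11, 19, 29, 41 → 55 (differences are 4, 6, 8, … (increasing by 2 each time)).
Letter: letters move forward 2 places in the alphabet, so K, M, O, Q, S, U → W.
Third entry: alternating steps +9, +6, +9, +6, …; 1, 10, 16, 25, 31, 40 → 46.
Combining the parts gives {55 | W | 46}.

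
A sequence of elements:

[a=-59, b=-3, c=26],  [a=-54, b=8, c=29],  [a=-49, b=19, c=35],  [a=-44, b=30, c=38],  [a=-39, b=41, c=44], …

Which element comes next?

A goes -59, -54, -49, -44, -39 → -34 (+5 each step).
B — +11 each step: -3, 8, 19, 30, 41 → 52.
C: alternating steps +3, +6, +3, +6, …, so 26, 29, 35, 38, 44 → 47.
Putting it together: [a=-34, b=52, c=47].

[a=-34, b=52, c=47]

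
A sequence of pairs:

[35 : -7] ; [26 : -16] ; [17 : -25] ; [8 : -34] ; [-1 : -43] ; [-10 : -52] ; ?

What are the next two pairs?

First value: −9 each step, so 35, 26, 17, 8, -1, -10 → -19 → -28.
For the second value, −9 each step: -7, -16, -25, -34, -43, -52 → -61 → -70.
So the next two pairs are [-19 : -61] and [-28 : -70].

[-19 : -61], [-28 : -70]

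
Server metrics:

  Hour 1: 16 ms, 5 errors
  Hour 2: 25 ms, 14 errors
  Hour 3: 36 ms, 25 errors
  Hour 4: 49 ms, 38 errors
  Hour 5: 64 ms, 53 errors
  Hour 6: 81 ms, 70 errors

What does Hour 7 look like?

100 ms, 89 errors

Ms: 16, 25, 36, 49, 64, 81 → 100 (perfect squares: 4², 5², 6², …).
Errors: 5, 14, 25, 38, 53, 70 → 89 (always 11 less than the ms).
So the next line is 100 ms, 89 errors.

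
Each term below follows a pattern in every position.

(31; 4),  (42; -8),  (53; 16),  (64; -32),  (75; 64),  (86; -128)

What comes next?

For the first slot, +11 each step: 31, 42, 53, 64, 75, 86 → 97.
Second slot: ×(-2) each step; 4, -8, 16, -32, 64, -128 → 256.
Putting it together: (97; 256).

(97; 256)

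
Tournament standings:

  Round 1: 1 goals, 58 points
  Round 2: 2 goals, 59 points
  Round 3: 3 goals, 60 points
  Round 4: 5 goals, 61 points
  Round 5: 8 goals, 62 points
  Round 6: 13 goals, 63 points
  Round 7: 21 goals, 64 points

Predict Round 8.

Goals — each term is the sum of the two before it: 1, 2, 3, 5, 8, 13, 21 → 34.
Points — +1 each step: 58, 59, 60, 61, 62, 63, 64 → 65.
Putting it together: 34 goals, 65 points.

34 goals, 65 points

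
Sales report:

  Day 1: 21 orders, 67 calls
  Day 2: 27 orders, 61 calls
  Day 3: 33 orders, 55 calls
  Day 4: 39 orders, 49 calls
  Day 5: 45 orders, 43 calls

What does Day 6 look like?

Orders: 21, 27, 33, 39, 45 → 51 (+6 each step).
Calls: −6 each step, so 67, 61, 55, 49, 43 → 37.
Putting it together: 51 orders, 37 calls.

51 orders, 37 calls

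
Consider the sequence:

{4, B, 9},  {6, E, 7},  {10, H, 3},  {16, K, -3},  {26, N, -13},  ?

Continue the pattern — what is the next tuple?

{42, Q, -29}

First slot goes 4, 6, 10, 16, 26 → 42 (each term is the sum of the two before it).
Letter: letters move forward 3 places in the alphabet; B, E, H, K, N → Q.
Third slot: together with the first slot always sums to 13; 9, 7, 3, -3, -13 → -29.
Putting it together: {42, Q, -29}.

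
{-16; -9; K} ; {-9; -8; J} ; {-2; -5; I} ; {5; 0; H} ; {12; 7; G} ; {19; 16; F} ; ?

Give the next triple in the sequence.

First component: +7 each step, so -16, -9, -2, 5, 12, 19 → 26.
Second component — differences are 1, 3, 5, … (increasing by 2 each time): -9, -8, -5, 0, 7, 16 → 27.
Letter goes K, J, I, H, G, F → E (letters move back 1 place in the alphabet).
Combining the parts gives {26; 27; E}.

{26; 27; E}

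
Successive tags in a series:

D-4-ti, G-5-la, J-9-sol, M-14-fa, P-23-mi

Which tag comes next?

For the letter, letters move forward 3 places in the alphabet: D, G, J, M, P → S.
For the second component, each term is the sum of the two before it: 4, 5, 9, 14, 23 → 37.
Note: runs backward through the solfège scale do→ti; ti, la, sol, fa, mi → re.
So the next tag is S-37-re.

S-37-re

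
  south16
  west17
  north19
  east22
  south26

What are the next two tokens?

Direction: south, west, north, east, south → west → north (repeats south → west → north → east).
Second component: 16, 17, 19, 22, 26 → 31 → 37 (differences are 1, 2, 3, … (increasing by 1 each time)).
So the next two tokens are west31 and north37.

west31, north37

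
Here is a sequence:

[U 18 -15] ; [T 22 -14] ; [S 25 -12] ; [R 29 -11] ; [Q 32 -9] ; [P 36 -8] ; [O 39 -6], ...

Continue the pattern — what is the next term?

Letter goes U, T, S, R, Q, P, O → N (letters move back 1 place in the alphabet).
For the second slot, alternating steps +4, +3, +4, +3, …: 18, 22, 25, 29, 32, 36, 39 → 43.
Third slot — alternating steps +1, +2, +1, +2, …: -15, -14, -12, -11, -9, -8, -6 → -5.
So the next term is [N 43 -5].

[N 43 -5]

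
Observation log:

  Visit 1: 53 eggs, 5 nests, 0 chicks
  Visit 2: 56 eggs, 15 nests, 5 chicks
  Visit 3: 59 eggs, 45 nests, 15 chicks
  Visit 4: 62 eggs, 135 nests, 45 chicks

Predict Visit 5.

65 eggs, 405 nests, 135 chicks

Eggs goes 53, 56, 59, 62 → 65 (+3 each step).
Nests: ×3 each step; 5, 15, 45, 135 → 405.
For the chicks, always the previous value of the nests: 0, 5, 15, 45 → 135.
Combining the parts gives 65 eggs, 405 nests, 135 chicks.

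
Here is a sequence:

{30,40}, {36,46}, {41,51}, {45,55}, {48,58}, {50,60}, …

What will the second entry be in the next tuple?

First entry: differences are 6, 5, 4, … (decreasing by 1 each time), so 30, 36, 41, 45, 48, 50 → 51.
Second entry: 40, 46, 51, 55, 58, 60 → 61 (always 10 more than the first entry).

61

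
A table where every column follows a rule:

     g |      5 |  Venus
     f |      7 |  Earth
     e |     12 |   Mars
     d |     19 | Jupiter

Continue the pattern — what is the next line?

c  31  Saturn

Letter — letters move back 1 place in the alphabet: g, f, e, d → c.
Second component: each term is the sum of the two before it; 5, 7, 12, 19 → 31.
Planet — runs through the planets Mercury→Neptune: Venus, Earth, Mars, Jupiter → Saturn.
So the next line is c  31  Saturn.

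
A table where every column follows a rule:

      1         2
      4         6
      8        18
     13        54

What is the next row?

19  162

For the first component, differences are 3, 4, 5, … (increasing by 1 each time): 1, 4, 8, 13 → 19.
Second component — ×3 each step: 2, 6, 18, 54 → 162.
So the next row is 19  162.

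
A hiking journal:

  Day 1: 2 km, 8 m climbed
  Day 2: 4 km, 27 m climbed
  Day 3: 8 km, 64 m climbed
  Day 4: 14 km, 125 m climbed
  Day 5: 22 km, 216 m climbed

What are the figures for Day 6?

32 km, 343 m climbed

Km: differences are 2, 4, 6, … (increasing by 2 each time), so 2, 4, 8, 14, 22 → 32.
M climbed: 8, 27, 64, 125, 216 → 343 (perfect cubes: 2³, 3³, 4³, …).
So the next record is 32 km, 343 m climbed.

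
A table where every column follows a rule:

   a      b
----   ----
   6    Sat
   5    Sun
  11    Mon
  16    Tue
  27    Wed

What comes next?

Column a: each term is the sum of the two before it; 6, 5, 11, 16, 27 → 43.
Column b: runs through the weekdays Mon→Sun, so Sat, Sun, Mon, Tue, Wed → Thu.
Putting it together: 43  Thu.

43  Thu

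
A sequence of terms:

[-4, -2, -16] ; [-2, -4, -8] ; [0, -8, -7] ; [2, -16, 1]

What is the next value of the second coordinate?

Second coordinate: ×2 each step, so -2, -4, -8, -16 → -32.

-32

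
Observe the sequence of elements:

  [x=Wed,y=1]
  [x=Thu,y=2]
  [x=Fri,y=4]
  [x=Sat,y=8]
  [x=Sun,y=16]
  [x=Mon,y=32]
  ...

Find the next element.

X: runs through the weekdays Mon→Sun, so Wed, Thu, Fri, Sat, Sun, Mon → Tue.
Y goes 1, 2, 4, 8, 16, 32 → 64 (×2 each step).
Putting it together: [x=Tue,y=64].

[x=Tue,y=64]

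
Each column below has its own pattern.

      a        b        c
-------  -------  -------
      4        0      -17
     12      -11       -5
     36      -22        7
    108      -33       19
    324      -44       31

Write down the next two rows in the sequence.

972  -55  43; 2916  -66  55

Column a: ×3 each step, so 4, 12, 36, 108, 324 → 972 → 2916.
For the column b, −11 each step: 0, -11, -22, -33, -44 → -55 → -66.
Column c goes -17, -5, 7, 19, 31 → 43 → 55 (+12 each step).
So the next two rows are 972  -55  43 and 2916  -66  55.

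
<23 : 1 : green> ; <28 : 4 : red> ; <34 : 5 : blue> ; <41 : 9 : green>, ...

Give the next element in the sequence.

<49 : 14 : red>

First slot: differences are 5, 6, 7, … (increasing by 1 each time), so 23, 28, 34, 41 → 49.
Second slot: 1, 4, 5, 9 → 14 (each term is the sum of the two before it).
For the colour, repeats green → red → blue: green, red, blue, green → red.
Combining the parts gives <49 : 14 : red>.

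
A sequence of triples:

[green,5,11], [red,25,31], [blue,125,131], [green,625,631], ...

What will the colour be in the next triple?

red

Colour: repeats green → red → blue, so green, red, blue, green → red.
Second part — ×5 each step: 5, 25, 125, 625 → 3125.
For the third part, always 6 more than the second part: 11, 31, 131, 631 → 3131.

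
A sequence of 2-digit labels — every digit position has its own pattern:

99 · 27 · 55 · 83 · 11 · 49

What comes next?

77

For the first digit, +3 each step, mod 10: 9, 2, 5, 8, 1, 4 → 7.
Second digit — −2 each step, mod 10: 9, 7, 5, 3, 1, 9 → 7.
So the next label is 77.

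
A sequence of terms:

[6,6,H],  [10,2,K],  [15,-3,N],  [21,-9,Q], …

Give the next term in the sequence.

For the first component, differences are 4, 5, 6, … (increasing by 1 each time): 6, 10, 15, 21 → 28.
Second component: together with the first component always sums to 12, so 6, 2, -3, -9 → -16.
Letter: H, K, N, Q → T (letters move forward 3 places in the alphabet).
So the next term is [28,-16,T].

[28,-16,T]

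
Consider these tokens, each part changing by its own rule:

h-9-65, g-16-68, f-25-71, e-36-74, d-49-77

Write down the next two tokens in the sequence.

For the letter, letters move back 1 place in the alphabet: h, g, f, e, d → c → b.
Second component: 9, 16, 25, 36, 49 → 64 → 81 (perfect squares: 3², 4², 5², …).
Third component: +3 each step; 65, 68, 71, 74, 77 → 80 → 83.
Putting the parts together: c-64-80 and then b-81-83.

c-64-80 then b-81-83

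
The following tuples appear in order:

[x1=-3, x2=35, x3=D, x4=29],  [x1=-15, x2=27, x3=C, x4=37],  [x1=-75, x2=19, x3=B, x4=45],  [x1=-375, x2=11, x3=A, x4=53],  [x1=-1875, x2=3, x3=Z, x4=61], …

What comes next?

X1: ×5 each step, so -3, -15, -75, -375, -1875 → -9375.
X2: −8 each step, so 35, 27, 19, 11, 3 → -5.
For the x3, letters move back 1 place in the alphabet, wrapping A→Z: D, C, B, A, Z → Y.
X4: 29, 37, 45, 53, 61 → 69 (together with the x2 always sums to 64).
Combining the parts gives [x1=-9375, x2=-5, x3=Y, x4=69].

[x1=-9375, x2=-5, x3=Y, x4=69]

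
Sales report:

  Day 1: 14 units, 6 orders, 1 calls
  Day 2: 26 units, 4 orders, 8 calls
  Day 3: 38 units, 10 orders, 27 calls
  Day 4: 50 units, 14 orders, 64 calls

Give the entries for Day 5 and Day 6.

Units: +12 each step, so 14, 26, 38, 50 → 62 → 74.
Orders: each term is the sum of the two before it, so 6, 4, 10, 14 → 24 → 38.
Calls: 1, 8, 27, 64 → 125 → 216 (perfect cubes: 1³, 2³, 3³, …).
So the next two records are 62 units, 24 orders, 125 calls and 74 units, 38 orders, 216 calls.

62 units, 24 orders, 125 calls; 74 units, 38 orders, 216 calls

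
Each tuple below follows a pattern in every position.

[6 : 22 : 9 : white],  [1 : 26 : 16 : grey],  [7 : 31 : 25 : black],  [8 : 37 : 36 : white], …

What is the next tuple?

First coordinate goes 6, 1, 7, 8 → 15 (each term is the sum of the two before it).
Second coordinate: differences are 4, 5, 6, … (increasing by 1 each time); 22, 26, 31, 37 → 44.
Third coordinate — perfect squares: 3², 4², 5², …: 9, 16, 25, 36 → 49.
Shade: repeats white → grey → black; white, grey, black, white → grey.
So the next tuple is [15 : 44 : 49 : grey].

[15 : 44 : 49 : grey]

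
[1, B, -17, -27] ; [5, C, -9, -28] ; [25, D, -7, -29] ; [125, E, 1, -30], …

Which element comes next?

[625, F, 3, -31]

First component — ×5 each step: 1, 5, 25, 125 → 625.
Letter: letters move forward 1 place in the alphabet; B, C, D, E → F.
For the third component, alternating steps +8, +2, +8, +2, …: -17, -9, -7, 1 → 3.
Fourth component: −1 each step, so -27, -28, -29, -30 → -31.
Combining the parts gives [625, F, 3, -31].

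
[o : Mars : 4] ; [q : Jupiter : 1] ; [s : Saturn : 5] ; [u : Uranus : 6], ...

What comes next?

For the letter, letters move forward 2 places in the alphabet: o, q, s, u → w.
Planet goes Mars, Jupiter, Saturn, Uranus → Neptune (runs through the planets Mercury→Neptune).
For the third part, each term is the sum of the two before it: 4, 1, 5, 6 → 11.
So the next term is [w : Neptune : 11].

[w : Neptune : 11]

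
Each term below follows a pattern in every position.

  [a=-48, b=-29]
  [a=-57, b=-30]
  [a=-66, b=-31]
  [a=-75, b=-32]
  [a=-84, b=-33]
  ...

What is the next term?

[a=-93, b=-34]

A: −9 each step, so -48, -57, -66, -75, -84 → -93.
B — −1 each step: -29, -30, -31, -32, -33 → -34.
Combining the parts gives [a=-93, b=-34].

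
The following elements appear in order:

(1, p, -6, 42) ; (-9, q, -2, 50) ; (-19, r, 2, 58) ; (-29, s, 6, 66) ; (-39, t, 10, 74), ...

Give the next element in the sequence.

First component: −10 each step; 1, -9, -19, -29, -39 → -49.
Letter: letters move forward 1 place in the alphabet, so p, q, r, s, t → u.
Third component: +4 each step, so -6, -2, 2, 6, 10 → 14.
Fourth component: +8 each step; 42, 50, 58, 66, 74 → 82.
Combining the parts gives (-49, u, 14, 82).

(-49, u, 14, 82)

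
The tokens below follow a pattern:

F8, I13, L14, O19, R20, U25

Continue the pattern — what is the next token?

X26

Letter: letters move forward 3 places in the alphabet, so F, I, L, O, R, U → X.
Second component: alternating steps +5, +1, +5, +1, …, so 8, 13, 14, 19, 20, 25 → 26.
Combining the parts gives X26.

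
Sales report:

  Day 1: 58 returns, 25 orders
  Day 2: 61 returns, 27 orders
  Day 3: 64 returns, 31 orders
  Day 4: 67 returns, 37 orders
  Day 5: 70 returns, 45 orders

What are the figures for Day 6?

73 returns, 55 orders

Returns: +3 each step; 58, 61, 64, 67, 70 → 73.
Orders: differences are 2, 4, 6, … (increasing by 2 each time), so 25, 27, 31, 37, 45 → 55.
Combining the parts gives 73 returns, 55 orders.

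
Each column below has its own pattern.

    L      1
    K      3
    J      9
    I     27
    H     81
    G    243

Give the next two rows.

Letter: letters move back 1 place in the alphabet; L, K, J, I, H, G → F → E.
Second component: ×3 each step; 1, 3, 9, 27, 81, 243 → 729 → 2187.
So the next two rows are F  729 and E  2187.

F  729; E  2187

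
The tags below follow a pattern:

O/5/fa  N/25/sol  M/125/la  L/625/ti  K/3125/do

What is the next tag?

J/15625/re

Letter: letters move back 1 place in the alphabet, so O, N, M, L, K → J.
Second component goes 5, 25, 125, 625, 3125 → 15625 (×5 each step).
Note: fa, sol, la, ti, do → re (runs through the solfège scale do→ti).
Combining the parts gives J/15625/re.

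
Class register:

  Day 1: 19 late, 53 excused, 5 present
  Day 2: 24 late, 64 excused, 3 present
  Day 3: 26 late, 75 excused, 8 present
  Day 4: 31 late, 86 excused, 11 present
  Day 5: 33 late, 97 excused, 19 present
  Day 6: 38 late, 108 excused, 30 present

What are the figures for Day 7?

40 late, 119 excused, 49 present

For the late, alternating steps +5, +2, +5, +2, …: 19, 24, 26, 31, 33, 38 → 40.
Excused: +11 each step, so 53, 64, 75, 86, 97, 108 → 119.
Present: each term is the sum of the two before it; 5, 3, 8, 11, 19, 30 → 49.
Combining the parts gives 40 late, 119 excused, 49 present.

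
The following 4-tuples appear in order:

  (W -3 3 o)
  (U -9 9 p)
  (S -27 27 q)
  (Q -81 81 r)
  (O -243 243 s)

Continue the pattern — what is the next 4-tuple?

First letter goes W, U, S, Q, O → M (letters move back 2 places in the alphabet).
For the second value, ×3 each step: -3, -9, -27, -81, -243 → -729.
Third value — ×3 each step: 3, 9, 27, 81, 243 → 729.
For the second letter, letters move forward 1 place in the alphabet: o, p, q, r, s → t.
So the next 4-tuple is (M -729 729 t).

(M -729 729 t)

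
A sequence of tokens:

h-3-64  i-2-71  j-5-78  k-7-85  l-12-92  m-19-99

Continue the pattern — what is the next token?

Letter — letters move forward 1 place in the alphabet: h, i, j, k, l, m → n.
Second component goes 3, 2, 5, 7, 12, 19 → 31 (each term is the sum of the two before it).
Third component goes 64, 71, 78, 85, 92, 99 → 106 (+7 each step).
Combining the parts gives n-31-106.

n-31-106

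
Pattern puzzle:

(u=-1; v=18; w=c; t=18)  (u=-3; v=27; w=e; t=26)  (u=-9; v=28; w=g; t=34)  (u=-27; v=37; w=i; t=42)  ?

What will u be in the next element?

U: ×3 each step, so -1, -3, -9, -27 → -81.
V goes 18, 27, 28, 37 → 38 (alternating steps +9, +1, +9, +1, …).
For the w, letters move forward 2 places in the alphabet: c, e, g, i → k.
For the t, +8 each step: 18, 26, 34, 42 → 50.

-81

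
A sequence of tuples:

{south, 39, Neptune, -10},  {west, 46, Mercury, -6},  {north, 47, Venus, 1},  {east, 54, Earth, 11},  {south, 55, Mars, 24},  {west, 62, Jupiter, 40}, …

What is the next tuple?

{north, 63, Saturn, 59}

For the direction, repeats south → west → north → east: south, west, north, east, south, west → north.
Second part: 39, 46, 47, 54, 55, 62 → 63 (alternating steps +7, +1, +7, +1, …).
Planet: runs through the planets Mercury→Neptune, so Neptune, Mercury, Venus, Earth, Mars, Jupiter → Saturn.
For the fourth part, differences are 4, 7, 10, … (increasing by 3 each time): -10, -6, 1, 11, 24, 40 → 59.
Combining the parts gives {north, 63, Saturn, 59}.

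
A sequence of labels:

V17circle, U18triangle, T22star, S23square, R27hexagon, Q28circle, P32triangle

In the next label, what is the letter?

Letter goes V, U, T, S, R, Q, P → O (letters move back 1 place in the alphabet).

O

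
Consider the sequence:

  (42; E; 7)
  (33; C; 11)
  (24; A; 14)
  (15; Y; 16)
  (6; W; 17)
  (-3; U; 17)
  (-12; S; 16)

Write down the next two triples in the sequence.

(-21; Q; 14), (-30; O; 11)

First component: 42, 33, 24, 15, 6, -3, -12 → -21 → -30 (−9 each step).
Letter — letters move back 2 places in the alphabet, wrapping A→Z: E, C, A, Y, W, U, S → Q → O.
Third component: 7, 11, 14, 16, 17, 17, 16 → 14 → 11 (differences are 4, 3, 2, … (decreasing by 1 each time)).
Putting the parts together: (-21; Q; 14) and then (-30; O; 11).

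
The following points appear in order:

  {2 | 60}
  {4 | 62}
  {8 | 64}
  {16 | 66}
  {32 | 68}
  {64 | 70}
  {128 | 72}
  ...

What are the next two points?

{256 | 74}, {512 | 76}

First coordinate — ×2 each step: 2, 4, 8, 16, 32, 64, 128 → 256 → 512.
For the second coordinate, +2 each step: 60, 62, 64, 66, 68, 70, 72 → 74 → 76.
So the next two points are {256 | 74} and {512 | 76}.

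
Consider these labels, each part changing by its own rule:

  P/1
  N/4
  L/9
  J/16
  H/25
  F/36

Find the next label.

Letter: letters move back 2 places in the alphabet; P, N, L, J, H, F → D.
Second component: perfect squares: 1², 2², 3², …, so 1, 4, 9, 16, 25, 36 → 49.
Combining the parts gives D/49.

D/49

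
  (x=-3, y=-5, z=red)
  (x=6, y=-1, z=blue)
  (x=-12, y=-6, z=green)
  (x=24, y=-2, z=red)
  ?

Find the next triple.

(x=-48, y=-7, z=blue)

X: ×(-2) each step, so -3, 6, -12, 24 → -48.
Y: alternating steps +4, −5, +4, −5, …; -5, -1, -6, -2 → -7.
Z goes red, blue, green, red → blue (repeats red → blue → green).
So the next triple is (x=-48, y=-7, z=blue).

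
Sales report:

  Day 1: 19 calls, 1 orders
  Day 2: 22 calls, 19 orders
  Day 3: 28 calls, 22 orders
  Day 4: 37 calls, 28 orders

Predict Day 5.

49 calls, 37 orders

For the calls, differences are 3, 6, 9, … (increasing by 3 each time): 19, 22, 28, 37 → 49.
Orders — always the previous value of the calls: 1, 19, 22, 28 → 37.
So the next row is 49 calls, 37 orders.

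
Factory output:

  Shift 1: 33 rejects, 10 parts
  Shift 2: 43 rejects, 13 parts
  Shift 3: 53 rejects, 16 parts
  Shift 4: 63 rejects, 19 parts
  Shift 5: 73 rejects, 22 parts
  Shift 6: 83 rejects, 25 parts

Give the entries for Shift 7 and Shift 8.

93 rejects, 28 parts; 103 rejects, 31 parts

Rejects: 33, 43, 53, 63, 73, 83 → 93 → 103 (+10 each step).
Parts: +3 each step, so 10, 13, 16, 19, 22, 25 → 28 → 31.
So the next two rows are 93 rejects, 28 parts and 103 rejects, 31 parts.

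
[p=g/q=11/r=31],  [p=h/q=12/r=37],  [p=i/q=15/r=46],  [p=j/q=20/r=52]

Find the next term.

[p=k/q=27/r=61]

For the p, letters move forward 1 place in the alphabet: g, h, i, j → k.
Q — differences are 1, 3, 5, … (increasing by 2 each time): 11, 12, 15, 20 → 27.
R — alternating steps +6, +9, +6, +9, …: 31, 37, 46, 52 → 61.
Combining the parts gives [p=k/q=27/r=61].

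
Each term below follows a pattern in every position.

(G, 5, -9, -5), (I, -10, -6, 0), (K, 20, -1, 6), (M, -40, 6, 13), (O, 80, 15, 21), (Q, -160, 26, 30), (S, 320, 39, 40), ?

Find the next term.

Letter: G, I, K, M, O, Q, S → U (letters move forward 2 places in the alphabet).
Second entry: ×(-2) each step, so 5, -10, 20, -40, 80, -160, 320 → -640.
Third entry — differences are 3, 5, 7, … (increasing by 2 each time): -9, -6, -1, 6, 15, 26, 39 → 54.
For the fourth entry, differences are 5, 6, 7, … (increasing by 1 each time): -5, 0, 6, 13, 21, 30, 40 → 51.
Putting it together: (U, -640, 54, 51).

(U, -640, 54, 51)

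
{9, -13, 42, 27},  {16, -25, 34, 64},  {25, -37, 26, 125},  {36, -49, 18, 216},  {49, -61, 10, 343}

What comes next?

{64, -73, 2, 512}

First part: perfect squares: 3², 4², 5², …; 9, 16, 25, 36, 49 → 64.
Second part: −12 each step; -13, -25, -37, -49, -61 → -73.
Third part: 42, 34, 26, 18, 10 → 2 (−8 each step).
For the fourth part, perfect cubes: 3³, 4³, 5³, …: 27, 64, 125, 216, 343 → 512.
Combining the parts gives {64, -73, 2, 512}.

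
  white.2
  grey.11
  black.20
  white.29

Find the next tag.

grey.38

Shade — repeats white → grey → black: white, grey, black, white → grey.
Second component: +9 each step, so 2, 11, 20, 29 → 38.
So the next tag is grey.38.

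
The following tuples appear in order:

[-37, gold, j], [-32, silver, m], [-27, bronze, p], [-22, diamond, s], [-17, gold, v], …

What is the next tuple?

First coordinate — +5 each step: -37, -32, -27, -22, -17 → -12.
Rank: gold, silver, bronze, diamond, gold → silver (repeats gold → silver → bronze → diamond).
Letter: letters move forward 3 places in the alphabet, so j, m, p, s, v → y.
Combining the parts gives [-12, silver, y].

[-12, silver, y]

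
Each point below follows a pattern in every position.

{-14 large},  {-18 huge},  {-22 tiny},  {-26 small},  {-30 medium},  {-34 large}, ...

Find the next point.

For the first component, −4 each step: -14, -18, -22, -26, -30, -34 → -38.
Size: repeats large → huge → tiny → small → medium; large, huge, tiny, small, medium, large → huge.
Combining the parts gives {-38 huge}.

{-38 huge}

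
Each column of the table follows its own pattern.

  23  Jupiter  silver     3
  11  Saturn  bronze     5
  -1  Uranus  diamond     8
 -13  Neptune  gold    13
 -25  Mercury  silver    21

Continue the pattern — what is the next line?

First component: −12 each step, so 23, 11, -1, -13, -25 → -37.
Planet: runs through the planets Mercury→Neptune; Jupiter, Saturn, Uranus, Neptune, Mercury → Venus.
Rank goes silver, bronze, diamond, gold, silver → bronze (repeats silver → bronze → diamond → gold).
Fourth component goes 3, 5, 8, 13, 21 → 34 (each term is the sum of the two before it).
Combining the parts gives -37  Venus  bronze  34.

-37  Venus  bronze  34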